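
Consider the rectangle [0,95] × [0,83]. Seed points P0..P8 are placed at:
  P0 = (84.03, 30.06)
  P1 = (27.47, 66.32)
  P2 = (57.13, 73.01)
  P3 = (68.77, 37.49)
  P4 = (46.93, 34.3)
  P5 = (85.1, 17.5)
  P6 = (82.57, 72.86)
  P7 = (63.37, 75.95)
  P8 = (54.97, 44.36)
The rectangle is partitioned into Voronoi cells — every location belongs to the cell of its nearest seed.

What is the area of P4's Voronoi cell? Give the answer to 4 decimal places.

1. box [0,95]×[0,83]: [(0, 0) (95, 0) (95, 83) (0, 83)]
2. ⊥bis P4·P0 via (65.48,32.18): [(0, 0) (61.8023, 0) (71.288, 83) (0, 83)]  |A|=5523.2469
3. ⊥bis P4·P1 via (37.2,50.31): [(0, 27.7019) (0, 0) (61.8023, 0) (69.8175, 70.1331)]  |A|=3134.2318
4. ⊥bis P4·P2 via (52.03,53.655): [(45.5245, 55.3692) (0, 27.7019) (0, 0) (61.8023, 0) (67.4693, 49.5868)]  |A|=2901.9996
5. ⊥bis P4·P3 via (57.85,35.895): [(55.3851, 52.7709) (45.5245, 55.3692) (0, 27.7019) (0, 0) (61.8023, 0) (62.3688, 4.9573)]  |A|=2624.2214
6. ⊥bis P4·P5 via (66.015,25.9): [(60.9806, 14.4617) (55.3851, 52.7709) (45.5245, 55.3692) (0, 27.7019) (0, 0) (54.6155, 0)]  |A|=2566.1213
7. ⊥bis P4·P6 via (64.75,53.58): [(60.9806, 14.4617) (55.3851, 52.7709) (45.5245, 55.3692) (0, 27.7019) (0, 0) (54.6155, 0)]  |A|=2566.1213
8. ⊥bis P4·P7 via (55.15,55.125): [(60.9806, 14.4617) (55.3851, 52.7709) (45.5245, 55.3692) (0, 27.7019) (0, 0) (54.6155, 0)]  |A|=2566.1213
9. ⊥bis P4·P8 via (50.95,39.33): [(60.9806, 14.4617) (58.1939, 33.5407) (37.2064, 50.3139) (0, 27.7019) (0, 0) (54.6155, 0)]  |A|=2352.1506
10. canonical 6-gon: [(60.9806, 14.4617) (58.1939, 33.5407) (37.2064, 50.3139) (0, 27.7019) (0, 0) (54.6155, 0)]
11. shoelace: 2352.1506

Area of P4's cell: 2352.1506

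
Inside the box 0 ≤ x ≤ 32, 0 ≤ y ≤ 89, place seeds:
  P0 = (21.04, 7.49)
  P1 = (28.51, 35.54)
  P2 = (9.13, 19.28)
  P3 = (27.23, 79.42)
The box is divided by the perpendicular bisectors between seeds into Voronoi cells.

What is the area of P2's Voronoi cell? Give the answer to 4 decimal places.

Area of P2's cell: 605.0831

1. box [0,32]×[0,89]: [(0, 0) (32, 0) (32, 89) (0, 89)]
2. ⊥bis P2·P0 via (15.085,13.385): [(0, 0) (1.8349, 0) (32, 30.4722) (32, 89) (0, 89)]  |A|=2388.4015
3. ⊥bis P2·P1 via (18.82,27.41): [(0, 49.8412) (0, 0) (1.8349, 0) (23.4756, 21.861)]  |A|=605.0831
4. ⊥bis P2·P3 via (18.18,49.35): [(0, 49.8412) (0, 0) (1.8349, 0) (23.4756, 21.861)]  |A|=605.0831
5. canonical 4-gon: [(0, 49.8412) (0, 0) (1.8349, 0) (23.4756, 21.861)]
6. shoelace: 605.0831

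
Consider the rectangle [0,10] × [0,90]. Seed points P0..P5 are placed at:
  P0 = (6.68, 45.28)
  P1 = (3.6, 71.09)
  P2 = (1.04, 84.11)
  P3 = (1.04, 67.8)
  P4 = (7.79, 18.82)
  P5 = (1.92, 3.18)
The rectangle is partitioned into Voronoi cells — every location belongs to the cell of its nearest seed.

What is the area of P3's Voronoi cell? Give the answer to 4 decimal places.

Area of P3's cell: 105.3414

1. box [0,10]×[0,90]: [(0, 0) (10, 0) (10, 90) (0, 90)]
2. ⊥bis P3·P0 via (3.86,56.54): [(0, 55.5733) (10, 58.0777) (10, 90) (0, 90)]  |A|=331.7449
3. ⊥bis P3·P1 via (2.32,69.445): [(0, 71.2502) (0, 55.5733) (10, 58.0777) (10, 63.4691)]  |A|=105.3414
4. ⊥bis P3·P2 via (1.04,75.955): [(0, 71.2502) (0, 55.5733) (10, 58.0777) (10, 63.4691)]  |A|=105.3414
5. ⊥bis P3·P4 via (4.415,43.31): [(0, 71.2502) (0, 55.5733) (10, 58.0777) (10, 63.4691)]  |A|=105.3414
6. ⊥bis P3·P5 via (1.48,35.49): [(0, 71.2502) (0, 55.5733) (10, 58.0777) (10, 63.4691)]  |A|=105.3414
7. canonical 4-gon: [(0, 71.2502) (0, 55.5733) (10, 58.0777) (10, 63.4691)]
8. shoelace: 105.3414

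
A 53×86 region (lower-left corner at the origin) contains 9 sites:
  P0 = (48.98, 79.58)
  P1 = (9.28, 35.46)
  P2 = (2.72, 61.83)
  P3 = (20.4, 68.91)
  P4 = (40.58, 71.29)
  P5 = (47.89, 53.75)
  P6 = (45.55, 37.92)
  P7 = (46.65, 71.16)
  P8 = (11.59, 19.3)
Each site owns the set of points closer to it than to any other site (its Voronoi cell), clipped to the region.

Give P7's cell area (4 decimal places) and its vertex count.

1. box [0,53]×[0,86]: [(0, 0) (53, 0) (53, 86) (0, 86)]
2. ⊥bis P7·P0 via (47.815,75.37): [(0, 0) (53, 0) (53, 73.9352) (9.401, 86) (0, 86)]  |A|=4294.9934
3. ⊥bis P7·P1 via (27.965,53.31): [(0, 82.5832) (53, 27.1039) (53, 73.9352) (9.401, 86) (0, 86)]  |A|=1388.2862
4. ⊥bis P7·P2 via (24.685,66.495): [(27.3481, 53.9557) (53, 27.1039) (53, 73.9352) (21.2381, 82.7244)]  |A|=1030.6775
5. ⊥bis P7·P3 via (33.525,70.035): [(35.6479, 45.2677) (53, 27.1039) (53, 73.9352) (32.7094, 79.55)]  |A|=745.8652
6. ⊥bis P7·P4 via (43.615,71.225): [(42.8966, 37.6799) (53, 27.1039) (53, 73.9352) (43.728, 76.501)]  |A|=417.6193
7. ⊥bis P7·P5 via (47.27,62.455): [(43.4213, 62.1809) (53, 62.8631) (53, 73.9352) (43.728, 76.501)]  |A|=119.8095
8. ⊥bis P7·P6 via (46.1,54.54): [(43.4213, 62.1809) (53, 62.8631) (53, 73.9352) (43.728, 76.501)]  |A|=119.8095
9. ⊥bis P7·P8 via (29.12,45.23): [(43.4213, 62.1809) (53, 62.8631) (53, 73.9352) (43.728, 76.501)]  |A|=119.8095
10. canonical 4-gon: [(43.4213, 62.1809) (53, 62.8631) (53, 73.9352) (43.728, 76.501)]
11. shoelace: 119.8095

Area of P7's cell: 119.8095 (4 vertices)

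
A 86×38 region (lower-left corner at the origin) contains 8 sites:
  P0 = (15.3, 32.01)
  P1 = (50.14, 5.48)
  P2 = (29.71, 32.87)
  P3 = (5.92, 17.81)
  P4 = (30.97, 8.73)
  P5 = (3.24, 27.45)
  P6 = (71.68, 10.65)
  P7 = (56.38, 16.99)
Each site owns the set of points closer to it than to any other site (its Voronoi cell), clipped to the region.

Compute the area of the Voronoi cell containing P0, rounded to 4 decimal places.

1. box [0,86]×[0,38]: [(0, 0) (86, 0) (86, 38) (0, 38)]
2. ⊥bis P0·P1 via (32.72,18.745): [(0, 0) (18.446, 0) (47.3823, 38) (0, 38)]  |A|=1250.7388
3. ⊥bis P0·P2 via (22.505,32.44): [(0, 0) (18.446, 0) (24.0053, 7.3006) (22.1732, 38) (0, 38)]  |A|=863.7865
4. ⊥bis P0·P3 via (10.61,24.91): [(0, 31.9186) (23.461, 16.4211) (22.1732, 38) (0, 38)]  |A|=310.5747
5. ⊥bis P0·P4 via (23.135,20.37): [(0, 31.9186) (20.3355, 18.4857) (23.2219, 20.4285) (22.1732, 38) (0, 38)]  |A|=304.5591
6. ⊥bis P0·P5 via (9.27,29.73): [(11.2531, 24.4852) (20.3355, 18.4857) (23.2219, 20.4285) (22.1732, 38) (6.143, 38)]  |A|=228.8306
7. ⊥bis P0·P6 via (43.49,21.33): [(11.2531, 24.4852) (20.3355, 18.4857) (23.2219, 20.4285) (22.1732, 38) (6.143, 38)]  |A|=228.8306
8. ⊥bis P0·P7 via (35.84,24.5): [(11.2531, 24.4852) (20.3355, 18.4857) (23.2219, 20.4285) (22.1732, 38) (6.143, 38)]  |A|=228.8306
9. canonical 5-gon: [(11.2531, 24.4852) (20.3355, 18.4857) (23.2219, 20.4285) (22.1732, 38) (6.143, 38)]
10. shoelace: 228.8306

Area of P0's cell: 228.8306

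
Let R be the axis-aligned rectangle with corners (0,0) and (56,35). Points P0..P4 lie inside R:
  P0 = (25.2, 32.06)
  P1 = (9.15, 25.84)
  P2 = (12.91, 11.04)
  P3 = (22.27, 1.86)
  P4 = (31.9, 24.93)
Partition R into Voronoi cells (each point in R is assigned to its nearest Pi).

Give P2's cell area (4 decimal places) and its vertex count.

Area of P2's cell: 356.5983 (6 vertices)

1. box [0,56]×[0,35]: [(0, 0) (56, 0) (56, 35) (0, 35)]
2. ⊥bis P2·P0 via (19.055,21.55): [(0, 32.6911) (0, 0) (55.9127, 0)]  |A|=913.9237
3. ⊥bis P2·P1 via (11.03,18.44): [(20.3322, 20.8033) (0, 15.6378) (0, 0) (55.9127, 0)]  |A|=740.5581
4. ⊥bis P2·P3 via (17.59,6.45): [(27.5362, 16.5912) (20.3322, 20.8033) (0, 15.6378) (0, 0) (11.264, 0)]  |A|=370.1706
5. ⊥bis P2·P4 via (22.405,17.985): [(25.181, 14.1898) (20.3522, 20.7916) (20.3322, 20.8033) (0, 15.6378) (0, 0) (11.264, 0)]  |A|=356.5983
6. canonical 6-gon: [(25.181, 14.1898) (20.3522, 20.7916) (20.3322, 20.8033) (0, 15.6378) (0, 0) (11.264, 0)]
7. shoelace: 356.5983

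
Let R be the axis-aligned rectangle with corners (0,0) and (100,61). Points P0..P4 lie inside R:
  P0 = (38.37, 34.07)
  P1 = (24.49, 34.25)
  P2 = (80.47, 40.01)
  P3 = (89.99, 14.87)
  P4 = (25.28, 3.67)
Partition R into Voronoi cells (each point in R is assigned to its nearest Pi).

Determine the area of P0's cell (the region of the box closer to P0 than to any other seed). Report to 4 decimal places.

Area of P0's cell: 1328.8276

1. box [0,100]×[0,61]: [(0, 0) (100, 0) (100, 61) (0, 61)]
2. ⊥bis P0·P1 via (31.43,34.16): [(30.987, 0) (100, 0) (100, 61) (31.7781, 61)]  |A|=4185.6653
3. ⊥bis P0·P2 via (59.42,37.04): [(30.987, 0) (64.6461, 0) (56.0394, 61) (31.7781, 61)]  |A|=1766.5728
4. ⊥bis P0·P3 via (64.18,24.47): [(30.987, 0) (55.0784, 0) (62.0148, 18.6489) (56.0394, 61) (31.7781, 61)]  |A|=1677.3596
5. ⊥bis P0·P4 via (31.825,18.87): [(31.235, 19.124) (57.9181, 7.6345) (62.0148, 18.6489) (56.0394, 61) (31.7781, 61)]  |A|=1328.8276
6. canonical 5-gon: [(31.235, 19.124) (57.9181, 7.6345) (62.0148, 18.6489) (56.0394, 61) (31.7781, 61)]
7. shoelace: 1328.8276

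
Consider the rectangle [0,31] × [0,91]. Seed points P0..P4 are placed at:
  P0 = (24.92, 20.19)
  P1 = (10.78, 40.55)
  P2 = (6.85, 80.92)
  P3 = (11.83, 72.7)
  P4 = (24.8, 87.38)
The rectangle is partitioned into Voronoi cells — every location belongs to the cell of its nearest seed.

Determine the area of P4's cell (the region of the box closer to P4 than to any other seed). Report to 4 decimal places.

Area of P4's cell: 242.1428

1. box [0,31]×[0,91]: [(0, 0) (31, 0) (31, 91) (0, 91)]
2. ⊥bis P4·P0 via (24.86,53.785): [(0, 53.7406) (31, 53.796) (31, 91) (0, 91)]  |A|=1154.1832
3. ⊥bis P4·P1 via (17.79,63.965): [(0, 69.291) (31, 60.0102) (31, 91) (0, 91)]  |A|=816.832
4. ⊥bis P4·P2 via (15.825,84.15): [(23.7293, 62.1869) (31, 60.0102) (31, 91) (13.3598, 91)]  |A|=366.7943
5. ⊥bis P4·P3 via (18.315,80.04): [(16.8329, 81.3495) (31, 68.8326) (31, 91) (13.3598, 91)]  |A|=242.1428
6. canonical 4-gon: [(16.8329, 81.3495) (31, 68.8326) (31, 91) (13.3598, 91)]
7. shoelace: 242.1428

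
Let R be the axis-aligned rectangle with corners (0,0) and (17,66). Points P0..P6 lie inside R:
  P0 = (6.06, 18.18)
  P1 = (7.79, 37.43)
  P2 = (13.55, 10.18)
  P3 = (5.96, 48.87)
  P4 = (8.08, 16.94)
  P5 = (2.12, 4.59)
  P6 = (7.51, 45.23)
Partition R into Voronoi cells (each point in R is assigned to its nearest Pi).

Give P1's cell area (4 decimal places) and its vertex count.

Area of P1's cell: 232.0272 (5 vertices)

1. box [0,17]×[0,66]: [(0, 0) (17, 0) (17, 66) (0, 66)]
2. ⊥bis P1·P0 via (6.925,27.805): [(0, 28.4274) (17, 26.8996) (17, 66) (0, 66)]  |A|=651.7213
3. ⊥bis P1·P2 via (10.67,23.805): [(0, 28.4274) (17, 26.8996) (17, 66) (0, 66)]  |A|=651.7213
4. ⊥bis P1·P3 via (6.875,43.15): [(0, 42.0502) (0, 28.4274) (17, 26.8996) (17, 44.7696)]  |A|=267.6903
5. ⊥bis P1·P4 via (7.935,27.185): [(0, 42.0502) (0, 28.4274) (13.0226, 27.257) (17, 27.3133) (17, 44.7696)]  |A|=266.8675
6. ⊥bis P1·P5 via (4.955,21.01): [(0, 42.0502) (0, 28.4274) (13.0226, 27.257) (17, 27.3133) (17, 44.7696)]  |A|=266.8675
7. ⊥bis P1·P6 via (7.65,41.33): [(0, 41.0554) (0, 28.4274) (13.0226, 27.257) (17, 27.3133) (17, 41.6656)]  |A|=232.0272
8. canonical 5-gon: [(0, 41.0554) (0, 28.4274) (13.0226, 27.257) (17, 27.3133) (17, 41.6656)]
9. shoelace: 232.0272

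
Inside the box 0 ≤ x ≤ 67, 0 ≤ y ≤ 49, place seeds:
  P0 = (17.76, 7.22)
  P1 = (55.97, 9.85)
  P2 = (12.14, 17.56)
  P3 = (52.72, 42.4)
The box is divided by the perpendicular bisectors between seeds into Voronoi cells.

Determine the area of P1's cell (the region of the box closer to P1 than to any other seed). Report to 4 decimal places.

1. box [0,67]×[0,49]: [(0, 0) (67, 0) (67, 49) (0, 49)]
2. ⊥bis P1·P0 via (36.865,8.535): [(37.4525, 0) (67, 0) (67, 49) (34.0798, 49)]  |A|=1530.4598
3. ⊥bis P1·P2 via (34.055,13.705): [(35.8189, 23.7327) (37.4525, 0) (67, 0) (67, 49) (40.2636, 49)]  |A|=1452.3352
4. ⊥bis P1·P3 via (54.345,26.125): [(35.9161, 24.2849) (35.8189, 23.7327) (37.4525, 0) (67, 0) (67, 27.3886)]  |A|=786.0556
5. canonical 5-gon: [(35.9161, 24.2849) (35.8189, 23.7327) (37.4525, 0) (67, 0) (67, 27.3886)]
6. shoelace: 786.0556

Area of P1's cell: 786.0556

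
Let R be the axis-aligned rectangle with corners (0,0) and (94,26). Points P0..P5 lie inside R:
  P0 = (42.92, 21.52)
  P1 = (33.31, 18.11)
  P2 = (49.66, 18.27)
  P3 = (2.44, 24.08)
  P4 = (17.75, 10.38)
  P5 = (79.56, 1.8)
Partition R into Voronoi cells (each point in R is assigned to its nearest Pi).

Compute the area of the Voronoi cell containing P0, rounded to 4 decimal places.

Area of P0's cell: 105.8790

1. box [0,94]×[0,26]: [(0, 0) (94, 0) (94, 26) (0, 26)]
2. ⊥bis P0·P1 via (38.115,19.815): [(45.1461, 0) (94, 0) (94, 26) (35.9203, 26)]  |A|=1390.1361
3. ⊥bis P0·P2 via (46.29,19.895): [(41.5642, 10.0945) (49.2338, 26) (35.9203, 26)]  |A|=105.879
4. ⊥bis P0·P3 via (22.68,22.8): [(41.5642, 10.0945) (49.2338, 26) (35.9203, 26)]  |A|=105.879
5. ⊥bis P0·P4 via (30.335,15.95): [(41.5642, 10.0945) (49.2338, 26) (35.9203, 26)]  |A|=105.879
6. ⊥bis P0·P5 via (61.24,11.66): [(41.5642, 10.0945) (49.2338, 26) (35.9203, 26)]  |A|=105.879
7. canonical 3-gon: [(41.5642, 10.0945) (49.2338, 26) (35.9203, 26)]
8. shoelace: 105.879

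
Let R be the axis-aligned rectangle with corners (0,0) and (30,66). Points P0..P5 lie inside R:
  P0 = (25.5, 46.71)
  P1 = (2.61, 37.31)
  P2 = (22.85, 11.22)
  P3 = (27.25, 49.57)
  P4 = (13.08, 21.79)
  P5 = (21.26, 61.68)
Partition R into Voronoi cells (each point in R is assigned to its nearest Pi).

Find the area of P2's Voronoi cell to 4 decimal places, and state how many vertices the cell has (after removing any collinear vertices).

Area of P2's cell: 412.9377 (3 vertices)

1. box [0,30]×[0,66]: [(0, 0) (30, 0) (30, 66) (0, 66)]
2. ⊥bis P2·P0 via (24.175,28.965): [(0, 30.7701) (0, 0) (30, 0) (30, 28.5301)]  |A|=889.5026
3. ⊥bis P2·P1 via (12.73,24.265): [(19.2614, 29.3319) (0, 14.3894) (0, 0) (30, 0) (30, 28.5301)]  |A|=731.7446
4. ⊥bis P2·P3 via (25.05,30.395): [(19.2614, 29.3319) (0, 14.3894) (0, 0) (30, 0) (30, 28.5301)]  |A|=731.7446
5. ⊥bis P2·P4 via (17.965,16.505): [(0.1085, 0) (30, 0) (30, 27.6291)]  |A|=412.9377
6. ⊥bis P2·P5 via (22.055,36.45): [(0.1085, 0) (30, 0) (30, 27.6291)]  |A|=412.9377
7. canonical 3-gon: [(0.1085, 0) (30, 0) (30, 27.6291)]
8. shoelace: 412.9377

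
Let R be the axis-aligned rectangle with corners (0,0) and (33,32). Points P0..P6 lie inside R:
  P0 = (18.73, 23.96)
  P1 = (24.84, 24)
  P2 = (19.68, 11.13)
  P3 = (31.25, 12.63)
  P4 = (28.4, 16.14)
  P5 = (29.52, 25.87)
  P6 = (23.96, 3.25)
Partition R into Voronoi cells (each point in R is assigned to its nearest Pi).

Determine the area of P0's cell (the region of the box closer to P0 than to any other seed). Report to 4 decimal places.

1. box [0,33]×[0,32]: [(0, 0) (33, 0) (33, 32) (0, 32)]
2. ⊥bis P0·P1 via (21.785,23.98): [(0, 0) (21.942, 0) (21.7325, 32) (0, 32)]  |A|=698.7918
3. ⊥bis P0·P2 via (19.205,17.545): [(0, 16.123) (21.8259, 17.7391) (21.7325, 32) (0, 32)]  |A|=328.2279
4. ⊥bis P0·P3 via (24.99,18.295): [(0, 16.123) (21.8259, 17.7391) (21.7325, 32) (0, 32)]  |A|=328.2279
5. ⊥bis P0·P4 via (23.565,20.05): [(0, 16.123) (21.6879, 17.7288) (21.8248, 17.8981) (21.7325, 32) (0, 32)]  |A|=328.2169
6. ⊥bis P0·P5 via (24.125,24.915): [(0, 16.123) (21.6879, 17.7288) (21.8248, 17.8981) (21.7325, 32) (0, 32)]  |A|=328.2169
7. ⊥bis P0·P6 via (21.345,13.605): [(0, 16.123) (21.6879, 17.7288) (21.8248, 17.8981) (21.7325, 32) (0, 32)]  |A|=328.2169
8. canonical 5-gon: [(0, 16.123) (21.6879, 17.7288) (21.8248, 17.8981) (21.7325, 32) (0, 32)]
9. shoelace: 328.2169

Area of P0's cell: 328.2169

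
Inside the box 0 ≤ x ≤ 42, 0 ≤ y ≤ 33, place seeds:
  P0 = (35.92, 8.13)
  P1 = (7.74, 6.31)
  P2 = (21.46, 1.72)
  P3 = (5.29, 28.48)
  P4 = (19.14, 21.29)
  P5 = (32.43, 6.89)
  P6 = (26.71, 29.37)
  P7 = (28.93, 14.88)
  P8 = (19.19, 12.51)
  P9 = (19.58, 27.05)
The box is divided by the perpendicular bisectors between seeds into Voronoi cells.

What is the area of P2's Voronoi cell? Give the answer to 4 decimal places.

1. box [0,42]×[0,33]: [(0, 0) (42, 0) (42, 33) (0, 33)]
2. ⊥bis P2·P0 via (28.69,4.925): [(0, 0) (30.8732, 0) (16.2446, 33) (0, 33)]  |A|=777.4436
3. ⊥bis P2·P1 via (14.6,4.015): [(13.2568, 0) (30.8732, 0) (20.8336, 22.6479)]  |A|=199.4873
4. ⊥bis P2·P3 via (13.375,15.1): [(19.5585, 18.8364) (13.2568, 0) (30.8732, 0) (21.8968, 20.2494)]  |A|=195.9319
5. ⊥bis P2·P4 via (20.3,11.505): [(16.9738, 11.1107) (13.2568, 0) (30.8732, 0) (25.4999, 12.1214)]  |A|=152.2547
6. ⊥bis P2·P5 via (26.945,4.305): [(23.3797, 11.8701) (16.9738, 11.1107) (13.2568, 0) (28.9739, 0)]  |A|=127.4569
7. ⊥bis P2·P6 via (24.085,15.545): [(23.3797, 11.8701) (16.9738, 11.1107) (13.2568, 0) (28.9739, 0)]  |A|=127.4569
8. ⊥bis P2·P7 via (25.195,8.3): [(25.0137, 8.4029) (19.6785, 11.4313) (16.9738, 11.1107) (13.2568, 0) (28.9739, 0)]  |A|=120.6821
9. ⊥bis P2·P8 via (20.325,7.115): [(25.143, 8.1286) (15.2822, 6.0541) (13.2568, 0) (28.9739, 0)]  |A|=91.6273
10. ⊥bis P2·P9 via (20.52,14.385): [(25.143, 8.1286) (15.2822, 6.0541) (13.2568, 0) (28.9739, 0)]  |A|=91.6273
11. canonical 4-gon: [(25.143, 8.1286) (15.2822, 6.0541) (13.2568, 0) (28.9739, 0)]
12. shoelace: 91.6273

Area of P2's cell: 91.6273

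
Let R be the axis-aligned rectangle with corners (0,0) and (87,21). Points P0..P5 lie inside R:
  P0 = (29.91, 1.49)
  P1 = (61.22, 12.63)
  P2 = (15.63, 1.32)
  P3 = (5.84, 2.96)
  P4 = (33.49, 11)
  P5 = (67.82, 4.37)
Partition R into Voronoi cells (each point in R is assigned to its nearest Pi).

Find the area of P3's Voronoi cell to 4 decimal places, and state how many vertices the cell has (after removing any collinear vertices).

Area of P3's cell: 254.8444 (4 vertices)

1. box [0,87]×[0,21]: [(0, 0) (87, 0) (87, 21) (0, 21)]
2. ⊥bis P3·P0 via (17.875,2.225): [(0, 0) (17.7391, 0) (19.0216, 21) (0, 21)]  |A|=385.9878
3. ⊥bis P3·P1 via (33.53,7.795): [(0, 0) (17.7391, 0) (19.0216, 21) (0, 21)]  |A|=385.9878
4. ⊥bis P3·P2 via (10.735,2.14): [(0, 0) (10.3765, 0) (13.8944, 21) (0, 21)]  |A|=254.8444
5. ⊥bis P3·P4 via (19.665,6.98): [(0, 0) (10.3765, 0) (13.8944, 21) (0, 21)]  |A|=254.8444
6. ⊥bis P3·P5 via (36.83,3.665): [(0, 0) (10.3765, 0) (13.8944, 21) (0, 21)]  |A|=254.8444
7. canonical 4-gon: [(0, 0) (10.3765, 0) (13.8944, 21) (0, 21)]
8. shoelace: 254.8444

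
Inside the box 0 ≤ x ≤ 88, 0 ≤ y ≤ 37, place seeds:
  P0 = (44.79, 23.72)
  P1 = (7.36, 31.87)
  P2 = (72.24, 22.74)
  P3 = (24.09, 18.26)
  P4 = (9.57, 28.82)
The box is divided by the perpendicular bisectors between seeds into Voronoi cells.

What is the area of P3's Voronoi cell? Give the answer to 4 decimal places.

Area of P3's cell: 811.4350

1. box [0,88]×[0,37]: [(0, 0) (88, 0) (88, 37) (0, 37)]
2. ⊥bis P3·P0 via (34.44,20.99): [(0, 0) (39.9765, 0) (30.2171, 37) (0, 37)]  |A|=1298.581
3. ⊥bis P3·P1 via (15.725,25.065): [(0, 5.7352) (0, 0) (39.9765, 0) (30.2171, 37) (25.4342, 37)]  |A|=900.9823
4. ⊥bis P3·P2 via (48.165,20.5): [(0, 5.7352) (0, 0) (39.9765, 0) (30.2171, 37) (25.4342, 37)]  |A|=900.9823
5. ⊥bis P3·P4 via (16.83,23.54): [(0, 0.3988) (0, 0) (39.9765, 0) (30.2171, 37) (26.6191, 37)]  |A|=811.435
6. canonical 5-gon: [(0, 0.3988) (0, 0) (39.9765, 0) (30.2171, 37) (26.6191, 37)]
7. shoelace: 811.435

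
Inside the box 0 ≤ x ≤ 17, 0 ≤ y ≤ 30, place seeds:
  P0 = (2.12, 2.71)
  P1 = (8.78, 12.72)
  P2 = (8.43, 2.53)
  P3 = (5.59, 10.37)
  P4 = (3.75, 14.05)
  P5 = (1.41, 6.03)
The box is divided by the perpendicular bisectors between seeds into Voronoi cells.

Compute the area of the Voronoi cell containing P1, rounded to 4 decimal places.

Area of P1's cell: 195.0643

1. box [0,17]×[0,30]: [(0, 0) (17, 0) (17, 30) (0, 30)]
2. ⊥bis P1·P0 via (5.45,7.715): [(0, 11.3411) (17, 0.0304) (17, 30) (0, 30)]  |A|=413.3426
3. ⊥bis P1·P2 via (8.605,7.625): [(0, 11.3411) (5.4209, 7.7344) (17, 7.3367) (17, 30) (0, 30)]  |A|=371.0426
4. ⊥bis P1·P3 via (7.185,11.545): [(0, 21.2983) (10.1109, 7.5733) (17, 7.3367) (17, 30) (0, 30)]  |A|=312.6836
5. ⊥bis P1·P4 via (6.265,13.385): [(6.15, 12.95) (10.1109, 7.5733) (17, 7.3367) (17, 30) (10.6582, 30)]  |A|=195.0643
6. ⊥bis P1·P5 via (5.095,9.375): [(6.15, 12.95) (10.1109, 7.5733) (17, 7.3367) (17, 30) (10.6582, 30)]  |A|=195.0643
7. canonical 5-gon: [(6.15, 12.95) (10.1109, 7.5733) (17, 7.3367) (17, 30) (10.6582, 30)]
8. shoelace: 195.0643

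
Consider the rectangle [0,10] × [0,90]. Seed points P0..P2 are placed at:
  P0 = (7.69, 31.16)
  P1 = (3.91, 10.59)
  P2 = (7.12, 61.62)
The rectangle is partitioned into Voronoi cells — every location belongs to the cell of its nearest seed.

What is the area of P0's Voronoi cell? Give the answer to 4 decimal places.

Area of P0's cell: 253.2298

1. box [0,10]×[0,90]: [(0, 0) (10, 0) (10, 90) (0, 90)]
2. ⊥bis P0·P1 via (5.8,20.875): [(0, 21.9408) (10, 20.1032) (10, 90) (0, 90)]  |A|=689.7799
3. ⊥bis P0·P2 via (7.405,46.39): [(0, 46.2514) (0, 21.9408) (10, 20.1032) (10, 46.4386)]  |A|=253.2298
4. canonical 4-gon: [(0, 46.2514) (0, 21.9408) (10, 20.1032) (10, 46.4386)]
5. shoelace: 253.2298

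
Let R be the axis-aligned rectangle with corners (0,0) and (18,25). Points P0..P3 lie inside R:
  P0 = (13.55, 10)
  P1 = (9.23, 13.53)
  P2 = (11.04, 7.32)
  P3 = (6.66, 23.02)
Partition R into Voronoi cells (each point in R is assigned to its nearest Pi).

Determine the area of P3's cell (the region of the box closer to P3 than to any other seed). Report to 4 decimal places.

Area of P3's cell: 115.9073

1. box [0,18]×[0,25]: [(0, 0) (18, 0) (18, 25) (0, 25)]
2. ⊥bis P3·P0 via (10.105,16.51): [(0, 11.1626) (18, 20.6879) (18, 25) (0, 25)]  |A|=163.3455
3. ⊥bis P3·P1 via (7.945,18.275): [(0, 16.1234) (18, 20.998) (18, 25) (0, 25)]  |A|=115.9073
4. ⊥bis P3·P2 via (8.85,15.17): [(0, 16.1234) (18, 20.998) (18, 25) (0, 25)]  |A|=115.9073
5. canonical 4-gon: [(0, 16.1234) (18, 20.998) (18, 25) (0, 25)]
6. shoelace: 115.9073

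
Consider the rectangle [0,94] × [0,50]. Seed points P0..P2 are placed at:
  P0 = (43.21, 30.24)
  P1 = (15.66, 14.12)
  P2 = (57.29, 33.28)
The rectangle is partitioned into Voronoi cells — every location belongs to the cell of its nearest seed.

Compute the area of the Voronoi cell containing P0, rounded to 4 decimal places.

1. box [0,94]×[0,50]: [(0, 0) (94, 0) (94, 50) (0, 50)]
2. ⊥bis P0·P1 via (29.435,22.18): [(42.4129, 0) (94, 0) (94, 50) (13.157, 50)]  |A|=3310.7516
3. ⊥bis P0·P2 via (50.25,31.76): [(42.4129, 0) (57.1073, 0) (46.3118, 50) (13.157, 50)]  |A|=1196.2289
4. canonical 4-gon: [(42.4129, 0) (57.1073, 0) (46.3118, 50) (13.157, 50)]
5. shoelace: 1196.2289

Area of P0's cell: 1196.2289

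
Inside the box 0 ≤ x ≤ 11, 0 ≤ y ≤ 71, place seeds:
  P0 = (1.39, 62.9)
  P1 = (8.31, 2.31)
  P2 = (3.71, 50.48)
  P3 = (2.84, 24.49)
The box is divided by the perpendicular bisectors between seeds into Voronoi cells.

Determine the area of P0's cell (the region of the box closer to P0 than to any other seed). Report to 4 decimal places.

Area of P0's cell: 151.3485

1. box [0,11]×[0,71]: [(0, 0) (11, 0) (11, 71) (0, 71)]
2. ⊥bis P0·P1 via (4.85,32.605): [(0, 32.0511) (11, 33.3074) (11, 71) (0, 71)]  |A|=421.5284
3. ⊥bis P0·P2 via (2.55,56.69): [(0, 56.2137) (11, 58.2684) (11, 71) (0, 71)]  |A|=151.3485
4. ⊥bis P0·P3 via (2.115,43.695): [(0, 56.2137) (11, 58.2684) (11, 71) (0, 71)]  |A|=151.3485
5. canonical 4-gon: [(0, 56.2137) (11, 58.2684) (11, 71) (0, 71)]
6. shoelace: 151.3485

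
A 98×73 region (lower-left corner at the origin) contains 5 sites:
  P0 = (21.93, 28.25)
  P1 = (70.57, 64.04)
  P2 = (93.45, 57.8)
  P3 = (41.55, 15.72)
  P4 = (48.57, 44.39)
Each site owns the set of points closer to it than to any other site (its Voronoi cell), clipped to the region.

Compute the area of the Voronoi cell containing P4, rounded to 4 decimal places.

Area of P4's cell: 1662.7696

1. box [0,98]×[0,73]: [(0, 0) (98, 0) (98, 73) (0, 73)]
2. ⊥bis P4·P0 via (35.25,36.32): [(57.2547, 0) (98, 0) (98, 73) (13.0272, 73)]  |A|=4588.7109
3. ⊥bis P4·P1 via (59.57,54.215): [(57.2547, 0) (98, 0) (98, 11.189) (42.7916, 73) (13.0272, 73)]  |A|=2882.4684
4. ⊥bis P4·P2 via (71.01,51.095): [(57.2547, 0) (86.277, 0) (75.36, 36.5366) (42.7916, 73) (13.0272, 73)]  |A|=2541.6492
5. ⊥bis P4·P3 via (45.06,30.055): [(37.9981, 31.7842) (79.8414, 21.5386) (75.36, 36.5366) (42.7916, 73) (13.0272, 73)]  |A|=1662.7696
6. canonical 5-gon: [(37.9981, 31.7842) (79.8414, 21.5386) (75.36, 36.5366) (42.7916, 73) (13.0272, 73)]
7. shoelace: 1662.7696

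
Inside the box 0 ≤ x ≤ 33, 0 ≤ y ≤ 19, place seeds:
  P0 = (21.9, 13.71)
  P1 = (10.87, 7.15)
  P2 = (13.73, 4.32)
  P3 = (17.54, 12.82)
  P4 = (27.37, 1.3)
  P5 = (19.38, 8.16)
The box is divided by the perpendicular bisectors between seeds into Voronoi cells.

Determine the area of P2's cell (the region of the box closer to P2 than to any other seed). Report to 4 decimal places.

1. box [0,33]×[0,19]: [(0, 0) (33, 0) (33, 19) (0, 19)]
2. ⊥bis P2·P0 via (17.815,9.015): [(0, 0) (28.1762, 0) (6.339, 19) (0, 19)]  |A|=327.894
3. ⊥bis P2·P1 via (12.3,5.735): [(6.6252, 0) (28.1762, 0) (16.5955, 10.076)]  |A|=108.5746
4. ⊥bis P2·P3 via (15.635,8.57): [(15.268, 8.7345) (6.6252, 0) (28.1762, 0) (21.1863, 6.0817)]  |A|=102.8439
5. ⊥bis P2·P4 via (20.55,2.81): [(15.268, 8.7345) (6.6252, 0) (19.9278, 0) (21.2602, 6.0175) (21.1863, 6.0817)]  |A|=78.0269
6. ⊥bis P2·P5 via (16.555,6.24): [(15.0259, 8.4898) (6.6252, 0) (19.9278, 0) (20.1412, 0.9635)]  |A|=59.7357
7. canonical 4-gon: [(15.0259, 8.4898) (6.6252, 0) (19.9278, 0) (20.1412, 0.9635)]
8. shoelace: 59.7357

Area of P2's cell: 59.7357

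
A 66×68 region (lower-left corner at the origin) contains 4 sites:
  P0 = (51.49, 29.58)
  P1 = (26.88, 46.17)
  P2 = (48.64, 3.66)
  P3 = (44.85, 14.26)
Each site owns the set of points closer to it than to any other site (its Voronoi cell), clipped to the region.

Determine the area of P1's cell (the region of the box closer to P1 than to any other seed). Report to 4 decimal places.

1. box [0,66]×[0,68]: [(0, 0) (66, 0) (66, 68) (0, 68)]
2. ⊥bis P1·P0 via (39.185,37.875): [(0, 0) (13.6528, 0) (59.4928, 68) (0, 68)]  |A|=2486.9504
3. ⊥bis P1·P2 via (37.76,24.915): [(0, 5.5864) (26.5962, 19.2005) (59.4928, 68) (0, 68)]  |A|=2281.5909
4. ⊥bis P1·P3 via (35.865,30.215): [(0, 10.0178) (32.893, 28.5413) (59.4928, 68) (0, 68)]  |A|=2127.3578
5. canonical 4-gon: [(0, 10.0178) (32.893, 28.5413) (59.4928, 68) (0, 68)]
6. shoelace: 2127.3578

Area of P1's cell: 2127.3578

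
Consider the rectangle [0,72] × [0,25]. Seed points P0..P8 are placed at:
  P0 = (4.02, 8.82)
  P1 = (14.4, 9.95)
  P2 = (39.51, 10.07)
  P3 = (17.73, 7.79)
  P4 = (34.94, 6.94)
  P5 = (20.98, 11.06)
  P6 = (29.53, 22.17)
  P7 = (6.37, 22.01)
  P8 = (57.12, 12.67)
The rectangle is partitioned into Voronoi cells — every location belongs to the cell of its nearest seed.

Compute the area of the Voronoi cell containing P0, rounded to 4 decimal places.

1. box [0,72]×[0,25]: [(0, 0) (72, 0) (72, 25) (0, 25)]
2. ⊥bis P0·P1 via (9.21,9.385): [(0, 0) (10.2317, 0) (7.5101, 25) (0, 25)]  |A|=221.7723
3. ⊥bis P0·P2 via (21.765,9.445): [(0, 0) (10.2317, 0) (7.5101, 25) (0, 25)]  |A|=221.7723
4. ⊥bis P0·P3 via (10.875,8.305): [(0, 0) (10.2317, 0) (7.5101, 25) (0, 25)]  |A|=221.7723
5. ⊥bis P0·P4 via (19.48,7.88): [(0, 0) (10.2317, 0) (7.5101, 25) (0, 25)]  |A|=221.7723
6. ⊥bis P0·P5 via (12.5,9.94): [(0, 0) (10.2317, 0) (7.5101, 25) (0, 25)]  |A|=221.7723
7. ⊥bis P0·P6 via (16.775,15.495): [(0, 0) (10.2317, 0) (7.5101, 25) (0, 25)]  |A|=221.7723
8. ⊥bis P0·P7 via (5.195,15.415): [(0, 16.3406) (0, 0) (10.2317, 0) (8.62, 14.8048)]  |A|=146.1667
9. ⊥bis P0·P8 via (30.57,10.745): [(0, 16.3406) (0, 0) (10.2317, 0) (8.62, 14.8048)]  |A|=146.1667
10. canonical 4-gon: [(0, 16.3406) (0, 0) (10.2317, 0) (8.62, 14.8048)]
11. shoelace: 146.1667

Area of P0's cell: 146.1667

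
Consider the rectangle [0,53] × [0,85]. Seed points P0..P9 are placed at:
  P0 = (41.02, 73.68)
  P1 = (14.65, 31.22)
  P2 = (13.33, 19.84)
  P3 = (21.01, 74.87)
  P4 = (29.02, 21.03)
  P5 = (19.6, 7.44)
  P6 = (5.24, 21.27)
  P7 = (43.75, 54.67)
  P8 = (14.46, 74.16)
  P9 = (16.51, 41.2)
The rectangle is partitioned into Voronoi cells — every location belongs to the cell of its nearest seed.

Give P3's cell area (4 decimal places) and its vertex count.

1. box [0,53]×[0,85]: [(0, 0) (53, 0) (53, 85) (0, 85)]
2. ⊥bis P3·P0 via (31.015,74.275): [(0, 0) (26.5978, 0) (31.6528, 85) (0, 85)]  |A|=2475.6532
3. ⊥bis P3·P1 via (17.83,53.045): [(0, 55.6429) (29.65, 51.3228) (31.6528, 85) (0, 85)]  |A|=968.2088
4. ⊥bis P3·P2 via (17.17,47.355): [(0, 55.6429) (29.65, 51.3228) (31.6528, 85) (0, 85)]  |A|=968.2088
5. ⊥bis P3·P4 via (25.015,47.95): [(0, 55.6429) (29.65, 51.3228) (31.6528, 85) (0, 85)]  |A|=968.2088
6. ⊥bis P3·P5 via (20.305,41.155): [(0, 55.6429) (29.65, 51.3228) (31.6528, 85) (0, 85)]  |A|=968.2088
7. ⊥bis P3·P6 via (13.125,48.07): [(0, 55.6429) (29.65, 51.3228) (31.6528, 85) (0, 85)]  |A|=968.2088
8. ⊥bis P3·P7 via (32.38,64.77): [(0, 55.6429) (21.4908, 52.5116) (30.3112, 62.4411) (31.6528, 85) (0, 85)]  |A|=922.4575
9. ⊥bis P3·P8 via (17.735,74.515): [(20.0981, 52.7145) (21.4908, 52.5116) (30.3112, 62.4411) (31.6528, 85) (16.5985, 85)]  |A|=359.502
10. ⊥bis P3·P9 via (18.76,58.035): [(19.5326, 57.9317) (25.5868, 57.1226) (30.3112, 62.4411) (31.6528, 85) (16.5985, 85)]  |A|=340.3112
11. canonical 5-gon: [(19.5326, 57.9317) (25.5868, 57.1226) (30.3112, 62.4411) (31.6528, 85) (16.5985, 85)]
12. shoelace: 340.3112

Area of P3's cell: 340.3112 (5 vertices)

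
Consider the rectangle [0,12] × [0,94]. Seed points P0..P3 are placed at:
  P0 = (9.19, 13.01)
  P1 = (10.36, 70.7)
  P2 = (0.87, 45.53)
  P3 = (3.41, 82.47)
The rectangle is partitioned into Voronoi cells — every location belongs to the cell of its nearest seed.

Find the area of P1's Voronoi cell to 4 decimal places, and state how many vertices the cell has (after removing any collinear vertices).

Area of P1's cell: 217.1110 (4 vertices)

1. box [0,12]×[0,94]: [(0, 0) (12, 0) (12, 94) (0, 94)]
2. ⊥bis P1·P0 via (9.775,41.855): [(0, 42.0532) (12, 41.8099) (12, 94) (0, 94)]  |A|=624.8213
3. ⊥bis P1·P2 via (5.615,58.115): [(0, 60.2321) (12, 55.7076) (12, 94) (0, 94)]  |A|=432.3619
4. ⊥bis P1·P3 via (6.885,76.585): [(0, 72.5195) (0, 60.2321) (12, 55.7076) (12, 79.6053)]  |A|=217.111
5. canonical 4-gon: [(0, 72.5195) (0, 60.2321) (12, 55.7076) (12, 79.6053)]
6. shoelace: 217.111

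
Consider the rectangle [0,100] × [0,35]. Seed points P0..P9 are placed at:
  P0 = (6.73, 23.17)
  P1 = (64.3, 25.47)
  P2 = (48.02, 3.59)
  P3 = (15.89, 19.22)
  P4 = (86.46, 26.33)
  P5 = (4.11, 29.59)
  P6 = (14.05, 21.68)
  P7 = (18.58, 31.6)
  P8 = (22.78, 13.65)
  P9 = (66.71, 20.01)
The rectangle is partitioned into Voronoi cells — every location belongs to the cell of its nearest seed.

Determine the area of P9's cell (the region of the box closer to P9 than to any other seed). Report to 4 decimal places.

Area of P9's cell: 488.5616

1. box [0,100]×[0,35]: [(0, 0) (100, 0) (100, 35) (0, 35)]
2. ⊥bis P9·P0 via (36.72,21.59): [(35.5825, 0) (100, 0) (100, 35) (37.4265, 35)]  |A|=2222.3417
3. ⊥bis P9·P1 via (65.505,22.74): [(36.0967, 9.7594) (35.5825, 0) (100, 0) (100, 35) (93.2808, 35)]  |A|=1517.4446
4. ⊥bis P9·P2 via (57.365,11.8): [(52.7139, 17.0941) (67.7318, 0) (100, 0) (100, 35) (93.2808, 35)]  |A|=1163.4617
5. ⊥bis P9·P3 via (41.3,19.615): [(52.7139, 17.0941) (67.7318, 0) (100, 0) (100, 35) (93.2808, 35)]  |A|=1163.4617
6. ⊥bis P9·P4 via (76.585,23.17): [(75.3343, 27.0786) (52.7139, 17.0941) (67.7318, 0) (83.9994, 0)]  |A|=488.5616
7. ⊥bis P9·P5 via (35.41,24.8): [(75.3343, 27.0786) (52.7139, 17.0941) (67.7318, 0) (83.9994, 0)]  |A|=488.5616
8. ⊥bis P9·P6 via (40.38,20.845): [(75.3343, 27.0786) (52.7139, 17.0941) (67.7318, 0) (83.9994, 0)]  |A|=488.5616
9. ⊥bis P9·P7 via (42.645,25.805): [(75.3343, 27.0786) (52.7139, 17.0941) (67.7318, 0) (83.9994, 0)]  |A|=488.5616
10. ⊥bis P9·P8 via (44.745,16.83): [(75.3343, 27.0786) (52.7139, 17.0941) (67.7318, 0) (83.9994, 0)]  |A|=488.5616
11. canonical 4-gon: [(75.3343, 27.0786) (52.7139, 17.0941) (67.7318, 0) (83.9994, 0)]
12. shoelace: 488.5616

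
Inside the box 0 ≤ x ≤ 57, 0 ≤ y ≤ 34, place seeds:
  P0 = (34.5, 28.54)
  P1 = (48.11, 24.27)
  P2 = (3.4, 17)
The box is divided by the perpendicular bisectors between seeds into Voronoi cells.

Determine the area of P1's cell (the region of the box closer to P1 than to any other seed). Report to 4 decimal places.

1. box [0,57]×[0,34]: [(0, 0) (57, 0) (57, 34) (0, 34)]
2. ⊥bis P1·P0 via (41.305,26.405): [(33.0207, 0) (57, 0) (57, 34) (43.6879, 34)]  |A|=633.9546
3. ⊥bis P1·P2 via (25.755,20.635): [(33.0207, 0) (57, 0) (57, 34) (43.6879, 34)]  |A|=633.9546
4. canonical 4-gon: [(33.0207, 0) (57, 0) (57, 34) (43.6879, 34)]
5. shoelace: 633.9546

Area of P1's cell: 633.9546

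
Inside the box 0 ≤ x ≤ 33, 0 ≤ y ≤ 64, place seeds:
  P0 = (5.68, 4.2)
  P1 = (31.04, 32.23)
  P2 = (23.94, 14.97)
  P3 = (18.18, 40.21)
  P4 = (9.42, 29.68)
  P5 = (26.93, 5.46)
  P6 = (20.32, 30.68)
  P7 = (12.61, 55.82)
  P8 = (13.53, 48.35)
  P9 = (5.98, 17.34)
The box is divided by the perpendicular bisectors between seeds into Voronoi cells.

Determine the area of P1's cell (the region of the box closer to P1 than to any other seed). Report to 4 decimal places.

1. box [0,33]×[0,64]: [(0, 0) (33, 0) (33, 64) (0, 64)]
2. ⊥bis P1·P0 via (18.36,18.215): [(0, 34.8261) (33, 4.9695) (33, 64) (0, 64)]  |A|=1455.3718
3. ⊥bis P1·P2 via (27.49,23.6): [(0, 34.9082) (33, 21.3334) (33, 64) (0, 64)]  |A|=1184.0136
4. ⊥bis P1·P3 via (24.61,36.22): [(18.957, 27.1101) (33, 21.3334) (33, 49.7407)]  |A|=199.4613
5. ⊥bis P1·P4 via (20.23,30.955): [(20.4078, 29.448) (20.7715, 26.3637) (33, 21.3334) (33, 49.7407)]  |A|=196.7989
6. ⊥bis P1·P5 via (28.985,18.845): [(20.4078, 29.448) (20.7715, 26.3637) (33, 21.3334) (33, 49.7407)]  |A|=196.7989
7. ⊥bis P1·P6 via (25.68,31.455): [(24.919, 36.718) (26.7731, 23.8949) (33, 21.3334) (33, 49.7407)]  |A|=152.3288
8. ⊥bis P1·P7 via (21.825,44.025): [(24.919, 36.718) (26.7731, 23.8949) (33, 21.3334) (33, 49.7407)]  |A|=152.3288
9. ⊥bis P1·P8 via (22.285,40.29): [(24.919, 36.718) (26.7731, 23.8949) (33, 21.3334) (33, 49.7407)]  |A|=152.3288
10. ⊥bis P1·P9 via (18.51,24.785): [(24.919, 36.718) (26.7731, 23.8949) (33, 21.3334) (33, 49.7407)]  |A|=152.3288
11. canonical 4-gon: [(24.919, 36.718) (26.7731, 23.8949) (33, 21.3334) (33, 49.7407)]
12. shoelace: 152.3288

Area of P1's cell: 152.3288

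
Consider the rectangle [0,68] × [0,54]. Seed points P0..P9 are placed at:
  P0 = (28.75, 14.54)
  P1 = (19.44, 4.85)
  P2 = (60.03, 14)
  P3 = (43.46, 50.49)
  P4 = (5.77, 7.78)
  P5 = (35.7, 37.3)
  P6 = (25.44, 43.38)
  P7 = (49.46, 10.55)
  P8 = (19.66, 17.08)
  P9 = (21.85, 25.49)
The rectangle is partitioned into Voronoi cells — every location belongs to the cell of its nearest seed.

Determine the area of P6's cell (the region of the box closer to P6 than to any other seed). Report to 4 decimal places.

1. box [0,68]×[0,54]: [(0, 0) (68, 0) (68, 54) (0, 54)]
2. ⊥bis P6·P0 via (27.095,28.96): [(0, 25.8503) (68, 33.6547) (68, 54) (0, 54)]  |A|=1648.8304
3. ⊥bis P6·P1 via (22.44,24.115): [(0, 27.6094) (6.5035, 26.5967) (68, 33.6547) (68, 54) (0, 54)]  |A|=1643.1101
4. ⊥bis P6·P2 via (42.735,28.69): [(0, 27.6094) (6.5035, 26.5967) (44.6784, 30.9781) (64.2328, 54) (0, 54)]  |A|=1362.5037
5. ⊥bis P6·P3 via (34.45,46.935): [(0, 27.6094) (6.5035, 26.5967) (40.9164, 30.5463) (31.6624, 54) (0, 54)]  |A|=941.4724
6. ⊥bis P6·P4 via (15.605,25.58): [(0, 34.2022) (12.516, 27.2868) (40.9164, 30.5463) (31.6624, 54) (0, 54)]  |A|=894.9262
7. ⊥bis P6·P5 via (30.57,40.34): [(0, 34.2022) (12.516, 27.2868) (23.5878, 28.5575) (34.4613, 46.9065) (31.6624, 54) (0, 54)]  |A|=746.7576
8. ⊥bis P6·P7 via (37.45,26.965): [(0, 34.2022) (12.516, 27.2868) (23.5878, 28.5575) (34.4613, 46.9065) (31.6624, 54) (0, 54)]  |A|=746.7576
9. ⊥bis P6·P8 via (22.55,30.23): [(0, 35.1859) (24.3451, 29.8355) (34.4613, 46.9065) (31.6624, 54) (0, 54)]  |A|=671.3386
10. ⊥bis P6·P9 via (23.645,34.435): [(0, 39.1799) (26.7067, 33.8206) (34.4613, 46.9065) (31.6624, 54) (0, 54)]  |A|=563.1785
11. canonical 5-gon: [(0, 39.1799) (26.7067, 33.8206) (34.4613, 46.9065) (31.6624, 54) (0, 54)]
12. shoelace: 563.1785

Area of P6's cell: 563.1785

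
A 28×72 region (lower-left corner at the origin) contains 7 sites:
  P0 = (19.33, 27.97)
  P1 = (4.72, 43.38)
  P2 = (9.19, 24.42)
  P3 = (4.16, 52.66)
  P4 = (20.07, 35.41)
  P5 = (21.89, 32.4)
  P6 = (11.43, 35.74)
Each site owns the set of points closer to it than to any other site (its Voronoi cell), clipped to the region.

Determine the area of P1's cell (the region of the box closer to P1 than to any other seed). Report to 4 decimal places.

1. box [0,28]×[0,72]: [(0, 0) (28, 0) (28, 72) (0, 72)]
2. ⊥bis P1·P0 via (12.025,35.675): [(0, 24.2743) (28, 50.8207) (28, 72) (0, 72)]  |A|=964.6709
3. ⊥bis P1·P2 via (6.955,33.9): [(0, 32.2603) (11.2112, 34.9034) (28, 50.8207) (28, 72) (0, 72)]  |A|=919.9045
4. ⊥bis P1·P3 via (4.44,48.02): [(0, 47.7521) (0, 32.2603) (11.2112, 34.9034) (26.4467, 49.348)]  |A|=265.6885
5. ⊥bis P1·P4 via (12.395,39.395): [(17.2754, 48.7946) (0, 47.7521) (0, 32.2603) (9.9027, 34.595)]  |A|=195.5145
6. ⊥bis P1·P5 via (13.305,37.89): [(17.2754, 48.7946) (0, 47.7521) (0, 32.2603) (9.9027, 34.595)]  |A|=195.5145
7. ⊥bis P1·P6 via (8.075,39.56): [(16.1739, 46.673) (17.2754, 48.7946) (0, 47.7521) (0, 32.468)]  |A|=141.3527
8. canonical 4-gon: [(16.1739, 46.673) (17.2754, 48.7946) (0, 47.7521) (0, 32.468)]
9. shoelace: 141.3527

Area of P1's cell: 141.3527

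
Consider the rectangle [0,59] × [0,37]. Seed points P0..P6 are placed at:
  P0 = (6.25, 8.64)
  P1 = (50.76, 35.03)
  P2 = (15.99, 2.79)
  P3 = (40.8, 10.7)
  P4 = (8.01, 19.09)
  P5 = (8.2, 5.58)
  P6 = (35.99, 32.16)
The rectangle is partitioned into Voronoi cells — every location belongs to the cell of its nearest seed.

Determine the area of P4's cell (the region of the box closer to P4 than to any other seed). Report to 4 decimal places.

1. box [0,59]×[0,37]: [(0, 0) (59, 0) (59, 37) (0, 37)]
2. ⊥bis P4·P0 via (7.13,13.865): [(0, 15.0658) (59, 5.129) (59, 37) (0, 37)]  |A|=1587.2522
3. ⊥bis P4·P1 via (29.385,27.06): [(0, 15.0658) (36.1259, 8.9815) (25.6787, 37) (0, 37)]  |A|=755.9348
4. ⊥bis P4·P2 via (12,10.94): [(0, 15.0658) (15.1988, 12.506) (31.7841, 20.6257) (25.6787, 37) (0, 37)]  |A|=641.7464
5. ⊥bis P4·P3 via (24.405,14.895): [(0, 15.0658) (15.1988, 12.506) (25.0246, 17.3164) (28.2776, 30.03) (25.6787, 37) (0, 37)]  |A|=604.1602
6. ⊥bis P4·P5 via (8.105,12.335): [(0, 15.0658) (15.1988, 12.506) (25.0246, 17.3164) (28.2776, 30.03) (25.6787, 37) (0, 37)]  |A|=604.1602
7. ⊥bis P4·P6 via (22,25.625): [(0, 15.0658) (15.1988, 12.506) (25.0246, 17.3164) (25.3277, 18.5011) (16.6865, 37) (0, 37)]  |A|=495.7259
8. canonical 6-gon: [(0, 15.0658) (15.1988, 12.506) (25.0246, 17.3164) (25.3277, 18.5011) (16.6865, 37) (0, 37)]
9. shoelace: 495.7259

Area of P4's cell: 495.7259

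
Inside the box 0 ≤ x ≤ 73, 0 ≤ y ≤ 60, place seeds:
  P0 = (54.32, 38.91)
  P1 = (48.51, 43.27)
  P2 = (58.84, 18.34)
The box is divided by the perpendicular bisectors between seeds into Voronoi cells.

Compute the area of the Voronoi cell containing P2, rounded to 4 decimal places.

1. box [0,73]×[0,60]: [(0, 0) (73, 0) (73, 60) (0, 60)]
2. ⊥bis P2·P0 via (56.58,28.625): [(0, 16.1923) (0, 0) (73, 0) (73, 32.2331)]  |A|=1767.525
3. ⊥bis P2·P1 via (53.675,30.805): [(39.194, 24.8046) (0, 8.5642) (0, 0) (73, 0) (73, 32.2331)]  |A|=1618.0385
4. canonical 5-gon: [(39.194, 24.8046) (0, 8.5642) (0, 0) (73, 0) (73, 32.2331)]
5. shoelace: 1618.0385

Area of P2's cell: 1618.0385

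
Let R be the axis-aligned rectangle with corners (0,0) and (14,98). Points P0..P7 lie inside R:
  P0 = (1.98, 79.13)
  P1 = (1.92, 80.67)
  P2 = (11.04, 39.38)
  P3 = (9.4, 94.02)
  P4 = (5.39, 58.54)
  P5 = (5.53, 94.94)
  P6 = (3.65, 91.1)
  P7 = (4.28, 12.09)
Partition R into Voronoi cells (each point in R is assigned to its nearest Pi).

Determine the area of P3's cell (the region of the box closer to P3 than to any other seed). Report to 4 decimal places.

1. box [0,14]×[0,98]: [(0, 0) (14, 0) (14, 98) (0, 98)]
2. ⊥bis P3·P0 via (5.69,86.575): [(0, 89.4104) (14, 82.434) (14, 98) (0, 98)]  |A|=169.0892
3. ⊥bis P3·P1 via (5.66,87.345): [(0, 90.5163) (14, 82.6721) (14, 98) (0, 98)]  |A|=159.6812
4. ⊥bis P3·P2 via (10.22,66.7): [(0, 90.5163) (14, 82.6721) (14, 98) (0, 98)]  |A|=159.6812
5. ⊥bis P3·P4 via (7.395,76.28): [(0, 90.5163) (14, 82.6721) (14, 98) (0, 98)]  |A|=159.6812
6. ⊥bis P3·P5 via (7.465,94.48): [(5.756, 87.2912) (14, 82.6721) (14, 98) (8.3018, 98)]  |A|=93.6918
7. ⊥bis P3·P6 via (6.525,92.56): [(6.8544, 91.9114) (10.5705, 84.5936) (14, 82.6721) (14, 98) (8.3018, 98)]  |A|=81.0884
8. ⊥bis P3·P7 via (6.84,53.055): [(6.8544, 91.9114) (10.5705, 84.5936) (14, 82.6721) (14, 98) (8.3018, 98)]  |A|=81.0884
9. canonical 5-gon: [(6.8544, 91.9114) (10.5705, 84.5936) (14, 82.6721) (14, 98) (8.3018, 98)]
10. shoelace: 81.0884

Area of P3's cell: 81.0884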